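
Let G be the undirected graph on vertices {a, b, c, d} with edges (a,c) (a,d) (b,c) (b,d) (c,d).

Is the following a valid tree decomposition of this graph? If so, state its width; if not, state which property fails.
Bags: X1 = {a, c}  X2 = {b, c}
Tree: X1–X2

A tree decomposition must satisfy three properties: every vertex lies in some bag; for every edge, both endpoints lie together in some bag; and for every vertex, the bags containing it form a connected subtree. Here vertex d appears in no bag, so the decomposition is invalid.

No — vertex d appears in no bag.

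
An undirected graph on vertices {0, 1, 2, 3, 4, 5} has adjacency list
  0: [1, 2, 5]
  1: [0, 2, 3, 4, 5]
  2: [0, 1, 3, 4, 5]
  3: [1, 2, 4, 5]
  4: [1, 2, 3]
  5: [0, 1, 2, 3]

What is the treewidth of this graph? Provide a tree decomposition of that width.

Treewidth 3.
Bags: B1 = {1, 2, 3, 5}  B2 = {1, 2, 3, 4}  B3 = {0, 1, 2, 5}
Tree: B1–B2, B1–B3

The largest bag has 4 vertices, giving width 3; this decomposition certifies tw(G) ≤ 3. On the other hand G contains the 4-clique {0, 1, 2, 5}. A clique must lie in a single bag of any decomposition, so no decomposition can have width below 3. The upper and lower bounds meet at 3, so that is the treewidth.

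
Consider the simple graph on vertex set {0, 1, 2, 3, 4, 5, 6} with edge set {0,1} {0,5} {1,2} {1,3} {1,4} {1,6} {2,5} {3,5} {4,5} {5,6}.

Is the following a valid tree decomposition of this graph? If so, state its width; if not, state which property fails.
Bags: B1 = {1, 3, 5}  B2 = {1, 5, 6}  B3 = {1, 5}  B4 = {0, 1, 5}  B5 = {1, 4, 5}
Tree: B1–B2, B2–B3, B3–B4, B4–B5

A tree decomposition must satisfy three properties: every vertex lies in some bag; for every edge, both endpoints lie together in some bag; and for every vertex, the bags containing it form a connected subtree. Here vertex 2 appears in no bag, so the decomposition is invalid.

No — vertex 2 appears in no bag.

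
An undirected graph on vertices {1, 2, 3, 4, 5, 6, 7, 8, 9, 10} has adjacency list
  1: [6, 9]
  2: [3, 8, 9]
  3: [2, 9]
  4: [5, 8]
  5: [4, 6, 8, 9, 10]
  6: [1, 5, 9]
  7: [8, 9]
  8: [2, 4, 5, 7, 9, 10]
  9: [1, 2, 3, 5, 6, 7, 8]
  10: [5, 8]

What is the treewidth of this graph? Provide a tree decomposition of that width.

Each bag holds 3 vertices, so the decomposition has width 2, which upper-bounds the treewidth. On the other hand G contains the 3-clique {2, 8, 9}. A clique must lie in a single bag of any decomposition, so no decomposition can have width below 2. Hence tw(G) = 2 exactly.

Treewidth 2.
One optimal decomposition is:
Bags: B1 = {4, 5, 8}  B2 = {5, 8, 9}  B3 = {2, 8, 9}  B4 = {5, 6, 9}  B5 = {1, 6, 9}  B6 = {5, 8, 10}  B7 = {7, 8, 9}  B8 = {2, 3, 9}
Tree: B1–B2, B2–B3, B2–B4, B4–B5, B1–B6, B3–B7, B3–B8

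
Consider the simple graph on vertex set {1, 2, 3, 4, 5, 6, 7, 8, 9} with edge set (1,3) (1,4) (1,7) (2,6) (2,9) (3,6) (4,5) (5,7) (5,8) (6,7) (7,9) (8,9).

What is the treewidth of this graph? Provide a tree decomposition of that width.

Every bag has size at most 4, so the width is 4 − 1 = 3 and tw(G) ≤ 3. For the lower bound: the 4 vertex sets {4,5,8}, {1}, {7}, {2,3,6,9} are disjoint, each induces a connected subgraph, and every pair is joined by at least one edge of G. Contracting each set to a single vertex therefore yields K_{4} as a minor, and since treewidth is minor-monotone, tw(G) ≥ tw(K_{4}) = 3. Therefore the treewidth is 3.

Treewidth 3.
Bags: B1 = {1, 4, 5, 8}  B2 = {1, 5, 7, 8}  B3 = {1, 7, 8, 9}  B4 = {1, 3, 7, 9}  B5 = {3, 6, 7, 9}  B6 = {2, 3, 6, 9}
Tree: B1–B2, B2–B3, B3–B4, B4–B5, B5–B6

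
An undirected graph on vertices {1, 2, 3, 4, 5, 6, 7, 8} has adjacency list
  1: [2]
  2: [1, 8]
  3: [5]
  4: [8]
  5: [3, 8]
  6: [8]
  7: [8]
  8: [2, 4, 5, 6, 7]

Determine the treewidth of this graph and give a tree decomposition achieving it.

Treewidth 1.
One optimal decomposition is:
Bags: B1 = {5, 8}  B2 = {2, 8}  B3 = {3, 5}  B4 = {6, 8}  B5 = {1, 2}  B6 = {7, 8}  B7 = {4, 8}
Tree: B1–B2, B1–B3, B2–B4, B2–B5, B4–B6, B6–B7

Each bag holds 2 vertices, so the decomposition has width 1, which upper-bounds the treewidth. G has an edge, so its treewidth is at least 1. The upper and lower bounds meet at 1, so that is the treewidth.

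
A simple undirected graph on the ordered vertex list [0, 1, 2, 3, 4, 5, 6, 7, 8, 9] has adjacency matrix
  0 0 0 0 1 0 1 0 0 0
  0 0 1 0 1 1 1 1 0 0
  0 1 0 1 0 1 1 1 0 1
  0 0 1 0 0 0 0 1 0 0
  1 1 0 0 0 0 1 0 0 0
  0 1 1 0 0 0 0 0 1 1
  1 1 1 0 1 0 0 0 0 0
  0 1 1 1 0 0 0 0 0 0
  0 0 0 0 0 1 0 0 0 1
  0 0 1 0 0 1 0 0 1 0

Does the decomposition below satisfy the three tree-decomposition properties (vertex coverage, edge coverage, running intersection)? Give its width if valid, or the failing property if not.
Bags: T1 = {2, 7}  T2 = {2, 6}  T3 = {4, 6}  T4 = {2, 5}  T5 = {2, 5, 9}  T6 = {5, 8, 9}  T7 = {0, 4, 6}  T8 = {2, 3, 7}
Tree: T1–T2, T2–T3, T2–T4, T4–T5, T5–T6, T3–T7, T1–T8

A tree decomposition must satisfy three properties: every vertex lies in some bag; for every edge, both endpoints lie together in some bag; and for every vertex, the bags containing it form a connected subtree. Here vertex 1 appears in no bag, so the decomposition is invalid.

No — vertex 1 appears in no bag.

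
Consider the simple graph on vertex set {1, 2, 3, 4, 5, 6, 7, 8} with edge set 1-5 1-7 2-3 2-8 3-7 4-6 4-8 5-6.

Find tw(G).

2

A width-2 tree decomposition is:
Bags: B1 = {1, 5, 7}  B2 = {5, 6, 7}  B3 = {4, 6, 7}  B4 = {4, 7, 8}  B5 = {2, 7, 8}  B6 = {2, 3, 7}
Tree: B1–B2, B2–B3, B3–B4, B4–B5, B5–B6
Each bag holds 3 vertices, so the decomposition has width 2, which upper-bounds the treewidth. Since 7–1–5–6–4–8–2–3–7 is a cycle in G, G is not acyclic. Forests are exactly the graphs of treewidth ≤ 1, so tw(G) ≥ 2. Hence tw(G) = 2 exactly.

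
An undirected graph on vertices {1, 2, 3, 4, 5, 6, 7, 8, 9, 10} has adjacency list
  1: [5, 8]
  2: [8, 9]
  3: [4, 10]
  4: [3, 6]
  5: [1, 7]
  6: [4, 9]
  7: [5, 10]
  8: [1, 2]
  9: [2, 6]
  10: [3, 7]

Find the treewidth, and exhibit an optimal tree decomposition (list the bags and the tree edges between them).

Each bag holds 3 vertices, so the decomposition has width 2, which upper-bounds the treewidth. The edges 4–3–10–7–5–1–8–2–9–6–4 form a cycle, so G is not a tree and its treewidth is at least 2. Hence tw(G) = 2 exactly.

Treewidth 2.
One optimal decomposition is:
Bags: B1 = {3, 4, 10}  B2 = {4, 7, 10}  B3 = {4, 5, 7}  B4 = {1, 4, 5}  B5 = {1, 4, 8}  B6 = {2, 4, 8}  B7 = {2, 4, 9}  B8 = {4, 6, 9}
Tree: B1–B2, B2–B3, B3–B4, B4–B5, B5–B6, B6–B7, B7–B8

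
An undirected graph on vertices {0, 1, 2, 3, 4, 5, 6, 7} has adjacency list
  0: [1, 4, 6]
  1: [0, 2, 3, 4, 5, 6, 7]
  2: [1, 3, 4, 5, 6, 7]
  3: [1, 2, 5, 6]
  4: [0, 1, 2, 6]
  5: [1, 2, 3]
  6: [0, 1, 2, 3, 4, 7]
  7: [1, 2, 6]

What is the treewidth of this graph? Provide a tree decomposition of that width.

Treewidth 3.
One optimal decomposition is:
Bags: B1 = {1, 2, 3, 6}  B2 = {1, 2, 3, 5}  B3 = {1, 2, 4, 6}  B4 = {1, 2, 6, 7}  B5 = {0, 1, 4, 6}
Tree: B1–B2, B1–B3, B3–B4, B3–B5

Each bag holds 4 vertices, so the decomposition has width 3, which upper-bounds the treewidth. On the other hand G contains the 4-clique {0, 1, 4, 6}. A clique must lie in a single bag of any decomposition, so no decomposition can have width below 3. The upper and lower bounds meet at 3, so that is the treewidth.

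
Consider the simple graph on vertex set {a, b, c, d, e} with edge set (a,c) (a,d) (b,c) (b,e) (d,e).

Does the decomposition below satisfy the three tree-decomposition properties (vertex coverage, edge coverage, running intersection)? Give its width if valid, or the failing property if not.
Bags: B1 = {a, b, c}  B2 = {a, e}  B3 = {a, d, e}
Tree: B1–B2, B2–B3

A tree decomposition must satisfy three properties: every vertex lies in some bag; for every edge, both endpoints lie together in some bag; and for every vertex, the bags containing it form a connected subtree. Here edge (b,e) lies in no bag, so the decomposition is invalid.

No — edge (b,e) lies in no bag.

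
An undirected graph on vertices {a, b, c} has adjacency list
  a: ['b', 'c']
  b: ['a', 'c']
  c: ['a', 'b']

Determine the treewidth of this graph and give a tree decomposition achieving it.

Treewidth 2.
One such decomposition:
Bags: B1 = {a, b, c}
Tree: (single bag)

With just one bag of size 3, the width is 3 − 1 = 2, so tw(G) ≤ 2. On the other hand G contains the 3-clique {a, b, c}. A clique must lie in a single bag of any decomposition, so no decomposition can have width below 2. The upper and lower bounds meet at 2, so that is the treewidth.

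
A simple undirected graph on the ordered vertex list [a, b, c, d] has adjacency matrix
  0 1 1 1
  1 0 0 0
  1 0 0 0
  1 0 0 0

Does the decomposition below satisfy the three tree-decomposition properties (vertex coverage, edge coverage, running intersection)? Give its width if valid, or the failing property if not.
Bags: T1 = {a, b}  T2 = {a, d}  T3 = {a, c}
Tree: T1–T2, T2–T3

Yes; width 1.

Vertex coverage: the bags together contain {a, b, c, d}, the full vertex set. Edge coverage: each edge of G has both endpoints in at least one bag. Running intersection: for every vertex, the bags containing it form a connected subtree. All three properties hold, so this is a valid tree decomposition of width max|bag| − 1 = 1, and hence tw(G) ≤ 1.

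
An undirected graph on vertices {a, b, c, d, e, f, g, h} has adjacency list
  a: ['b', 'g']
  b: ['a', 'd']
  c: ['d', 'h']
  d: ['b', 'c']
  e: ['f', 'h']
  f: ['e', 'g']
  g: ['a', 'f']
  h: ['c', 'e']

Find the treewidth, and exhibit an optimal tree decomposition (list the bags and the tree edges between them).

The largest bag has 3 vertices, giving width 2; this decomposition certifies tw(G) ≤ 2. The edges c–d–b–a–g–f–e–h–c form a cycle, so G is not a tree and its treewidth is at least 2. Therefore the treewidth is 2.

Treewidth 2.
One such decomposition:
Bags: B1 = {b, c, d}  B2 = {a, b, c}  B3 = {a, c, g}  B4 = {c, f, g}  B5 = {c, e, f}  B6 = {c, e, h}
Tree: B1–B2, B2–B3, B3–B4, B4–B5, B5–B6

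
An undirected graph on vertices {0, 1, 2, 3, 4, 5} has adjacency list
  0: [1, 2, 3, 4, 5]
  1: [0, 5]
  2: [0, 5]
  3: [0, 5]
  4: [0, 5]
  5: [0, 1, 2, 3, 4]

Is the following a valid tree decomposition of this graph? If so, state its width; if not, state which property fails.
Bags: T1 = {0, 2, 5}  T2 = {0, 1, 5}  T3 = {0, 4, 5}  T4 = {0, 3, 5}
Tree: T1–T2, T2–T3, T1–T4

Every vertex of G appears in some bag (union = {0, 1, 2, 3, 4, 5}); every edge is covered by a bag; and for each vertex v the set of bags containing v is connected in the bag tree. The decomposition is therefore valid. The largest bag has 3 vertices, so the width is 2.

Yes; width 2.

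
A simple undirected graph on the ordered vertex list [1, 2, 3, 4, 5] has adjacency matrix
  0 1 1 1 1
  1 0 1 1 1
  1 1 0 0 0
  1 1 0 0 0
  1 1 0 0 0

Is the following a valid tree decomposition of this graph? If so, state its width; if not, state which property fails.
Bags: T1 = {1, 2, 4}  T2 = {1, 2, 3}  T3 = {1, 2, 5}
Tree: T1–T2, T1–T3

Every vertex of G appears in some bag (union = {1, 2, 3, 4, 5}); every edge is covered by a bag; and for each vertex v the set of bags containing v is connected in the bag tree. The decomposition is therefore valid. The largest bag has 3 vertices, so the width is 2.

Yes; width 2.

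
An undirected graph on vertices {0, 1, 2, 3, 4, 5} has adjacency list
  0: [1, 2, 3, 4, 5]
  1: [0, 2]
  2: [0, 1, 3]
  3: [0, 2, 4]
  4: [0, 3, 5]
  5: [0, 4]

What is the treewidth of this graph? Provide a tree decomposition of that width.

Treewidth 2.
One such decomposition:
Bags: B1 = {0, 1, 2}  B2 = {0, 2, 3}  B3 = {0, 3, 4}  B4 = {0, 4, 5}
Tree: B1–B2, B2–B3, B3–B4

Every bag has size at most 3, so the width is 3 − 1 = 2 and tw(G) ≤ 2. Conversely, {0, 1, 2} is a clique of size 3, and the vertices of any clique must share a bag in every tree decomposition; so some bag has ≥ 3 vertices and tw(G) ≥ 2. The upper and lower bounds meet at 2, so that is the treewidth.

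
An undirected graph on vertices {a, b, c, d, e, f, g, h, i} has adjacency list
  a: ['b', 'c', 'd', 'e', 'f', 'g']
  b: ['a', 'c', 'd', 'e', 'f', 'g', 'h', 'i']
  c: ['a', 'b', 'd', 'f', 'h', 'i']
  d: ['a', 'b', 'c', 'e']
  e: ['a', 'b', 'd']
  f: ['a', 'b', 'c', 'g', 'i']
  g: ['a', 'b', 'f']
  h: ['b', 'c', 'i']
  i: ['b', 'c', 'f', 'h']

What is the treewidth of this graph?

3

A width-3 tree decomposition is:
Bags: B1 = {a, b, c, f}  B2 = {a, b, c, d}  B3 = {a, b, f, g}  B4 = {b, c, f, i}  B5 = {a, b, d, e}  B6 = {b, c, h, i}
Tree: B1–B2, B1–B3, B1–B4, B2–B5, B4–B6
Every bag has size at most 4, so the width is 4 − 1 = 3 and tw(G) ≤ 3. Conversely, {a, b, f, g} is a clique of size 4, and the vertices of any clique must share a bag in every tree decomposition; so some bag has ≥ 4 vertices and tw(G) ≥ 3. Combining the bounds, tw(G) = 3.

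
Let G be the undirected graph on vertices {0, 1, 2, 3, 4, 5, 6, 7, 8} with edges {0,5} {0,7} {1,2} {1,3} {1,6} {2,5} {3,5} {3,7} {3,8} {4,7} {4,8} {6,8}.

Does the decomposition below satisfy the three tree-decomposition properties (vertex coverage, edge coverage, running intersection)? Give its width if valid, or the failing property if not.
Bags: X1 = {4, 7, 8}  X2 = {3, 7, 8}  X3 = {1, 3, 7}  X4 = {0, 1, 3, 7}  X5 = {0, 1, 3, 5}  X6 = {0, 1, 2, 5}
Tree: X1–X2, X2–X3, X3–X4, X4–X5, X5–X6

No — vertex 6 appears in no bag.

A tree decomposition must satisfy three properties: every vertex lies in some bag; for every edge, both endpoints lie together in some bag; and for every vertex, the bags containing it form a connected subtree. Here vertex 6 appears in no bag, so the decomposition is invalid.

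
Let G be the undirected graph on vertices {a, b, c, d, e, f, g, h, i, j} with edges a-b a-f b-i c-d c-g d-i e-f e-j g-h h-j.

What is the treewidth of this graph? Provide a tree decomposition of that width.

Every bag has size at most 3, so the width is 3 − 1 = 2 and tw(G) ≤ 2. Since e–j–h–g–c–d–i–b–a–f–e is a cycle in G, G is not acyclic. Forests are exactly the graphs of treewidth ≤ 1, so tw(G) ≥ 2. Combining the bounds, tw(G) = 2.

Treewidth 2.
One optimal decomposition is:
Bags: B1 = {e, h, j}  B2 = {e, g, h}  B3 = {c, e, g}  B4 = {c, d, e}  B5 = {d, e, i}  B6 = {b, e, i}  B7 = {a, b, e}  B8 = {a, e, f}
Tree: B1–B2, B2–B3, B3–B4, B4–B5, B5–B6, B6–B7, B7–B8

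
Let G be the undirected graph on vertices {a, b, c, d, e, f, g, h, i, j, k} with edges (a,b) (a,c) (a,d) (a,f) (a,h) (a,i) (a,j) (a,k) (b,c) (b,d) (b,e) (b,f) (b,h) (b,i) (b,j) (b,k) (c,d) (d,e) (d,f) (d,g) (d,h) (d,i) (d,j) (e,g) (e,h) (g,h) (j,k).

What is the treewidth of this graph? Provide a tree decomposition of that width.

Treewidth 3.
One such decomposition:
Bags: B1 = {a, b, d, h}  B2 = {a, b, d, j}  B3 = {a, b, c, d}  B4 = {b, d, e, h}  B5 = {a, b, j, k}  B6 = {a, b, d, i}  B7 = {d, e, g, h}  B8 = {a, b, d, f}
Tree: B1–B2, B1–B3, B1–B4, B2–B5, B2–B6, B4–B7, B2–B8

Every bag has size at most 4, so the width is 4 − 1 = 3 and tw(G) ≤ 3. On the other hand G contains the 4-clique {d, e, g, h}. A clique must lie in a single bag of any decomposition, so no decomposition can have width below 3. The upper and lower bounds meet at 3, so that is the treewidth.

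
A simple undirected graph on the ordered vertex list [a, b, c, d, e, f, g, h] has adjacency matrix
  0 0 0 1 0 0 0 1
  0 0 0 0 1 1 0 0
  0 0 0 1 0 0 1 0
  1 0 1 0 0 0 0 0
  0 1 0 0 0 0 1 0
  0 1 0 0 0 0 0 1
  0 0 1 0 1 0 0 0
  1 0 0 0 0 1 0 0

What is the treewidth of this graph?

2

A width-2 tree decomposition is:
Bags: B1 = {a, c, d}  B2 = {a, c, h}  B3 = {c, f, h}  B4 = {b, c, f}  B5 = {b, c, e}  B6 = {c, e, g}
Tree: B1–B2, B2–B3, B3–B4, B4–B5, B5–B6
The largest bag has 3 vertices, giving width 2; this decomposition certifies tw(G) ≤ 2. For the lower bound, G contains the cycle c–d–a–h–f–b–e–g–c, so G is not a forest; only forests have treewidth ≤ 1, hence tw(G) ≥ 2. Hence tw(G) = 2 exactly.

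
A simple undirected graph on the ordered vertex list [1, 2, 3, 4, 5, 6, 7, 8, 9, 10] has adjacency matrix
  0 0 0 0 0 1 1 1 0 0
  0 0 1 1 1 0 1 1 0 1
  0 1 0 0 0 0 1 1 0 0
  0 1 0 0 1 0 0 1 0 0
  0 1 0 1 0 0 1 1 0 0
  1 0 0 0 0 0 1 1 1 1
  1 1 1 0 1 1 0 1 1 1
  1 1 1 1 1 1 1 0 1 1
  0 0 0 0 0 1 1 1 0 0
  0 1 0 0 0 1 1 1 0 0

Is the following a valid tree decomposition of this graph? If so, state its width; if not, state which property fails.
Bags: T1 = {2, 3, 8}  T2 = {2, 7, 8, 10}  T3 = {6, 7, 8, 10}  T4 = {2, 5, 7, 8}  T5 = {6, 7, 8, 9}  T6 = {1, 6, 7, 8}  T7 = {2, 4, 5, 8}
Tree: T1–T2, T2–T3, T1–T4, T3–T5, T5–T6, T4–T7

A tree decomposition must satisfy three properties: every vertex lies in some bag; for every edge, both endpoints lie together in some bag; and for every vertex, the bags containing it form a connected subtree. Here edge (7,3) lies in no bag, so the decomposition is invalid.

No — edge (7,3) lies in no bag.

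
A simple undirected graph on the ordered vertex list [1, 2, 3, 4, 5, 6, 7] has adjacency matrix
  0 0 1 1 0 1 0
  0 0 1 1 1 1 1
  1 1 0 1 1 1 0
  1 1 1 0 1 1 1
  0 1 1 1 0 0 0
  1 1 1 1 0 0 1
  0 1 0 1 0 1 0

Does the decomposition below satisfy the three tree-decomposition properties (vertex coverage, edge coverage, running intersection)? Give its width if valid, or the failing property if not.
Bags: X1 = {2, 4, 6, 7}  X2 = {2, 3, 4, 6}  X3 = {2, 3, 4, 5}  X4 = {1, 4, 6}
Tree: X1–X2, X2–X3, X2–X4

No — edge (3,1) lies in no bag.

A tree decomposition must satisfy three properties: every vertex lies in some bag; for every edge, both endpoints lie together in some bag; and for every vertex, the bags containing it form a connected subtree. Here edge (3,1) lies in no bag, so the decomposition is invalid.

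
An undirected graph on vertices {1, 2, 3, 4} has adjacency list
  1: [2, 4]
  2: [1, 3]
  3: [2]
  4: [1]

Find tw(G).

1

A width-1 tree decomposition is:
Bags: B1 = {1, 4}  B2 = {1, 2}  B3 = {2, 3}
Tree: B1–B2, B2–B3
Each bag holds 2 vertices, so the decomposition has width 1, which upper-bounds the treewidth. Since G has at least one edge (e.g. 4–1), it is not an edgeless graph, so tw(G) ≥ 1. Therefore the treewidth is 1.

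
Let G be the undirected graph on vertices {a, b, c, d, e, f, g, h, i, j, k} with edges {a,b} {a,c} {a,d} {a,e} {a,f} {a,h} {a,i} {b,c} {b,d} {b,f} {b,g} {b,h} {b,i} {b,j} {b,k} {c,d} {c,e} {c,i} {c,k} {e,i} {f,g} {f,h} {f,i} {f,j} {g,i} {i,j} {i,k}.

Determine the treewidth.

3

A width-3 tree decomposition is:
Bags: B1 = {a, b, c, d}  B2 = {a, b, c, i}  B3 = {a, b, f, i}  B4 = {b, f, i, j}  B5 = {b, c, i, k}  B6 = {a, b, f, h}  B7 = {a, c, e, i}  B8 = {b, f, g, i}
Tree: B1–B2, B2–B3, B3–B4, B2–B5, B3–B6, B2–B7, B3–B8
Every bag has size at most 4, so the width is 4 − 1 = 3 and tw(G) ≤ 3. Conversely, {a, c, e, i} is a clique of size 4, and the vertices of any clique must share a bag in every tree decomposition; so some bag has ≥ 4 vertices and tw(G) ≥ 3. Hence tw(G) = 3 exactly.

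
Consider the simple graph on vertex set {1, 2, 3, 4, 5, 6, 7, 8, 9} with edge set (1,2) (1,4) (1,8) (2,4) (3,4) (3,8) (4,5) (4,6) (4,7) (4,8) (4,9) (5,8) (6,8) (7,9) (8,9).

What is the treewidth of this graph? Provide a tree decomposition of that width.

Each bag holds 3 vertices, so the decomposition has width 2, which upper-bounds the treewidth. Conversely, {1, 4, 8} is a clique of size 3, and the vertices of any clique must share a bag in every tree decomposition; so some bag has ≥ 3 vertices and tw(G) ≥ 2. Combining the bounds, tw(G) = 2.

Treewidth 2.
Bags: B1 = {1, 4, 8}  B2 = {4, 6, 8}  B3 = {1, 2, 4}  B4 = {3, 4, 8}  B5 = {4, 5, 8}  B6 = {4, 8, 9}  B7 = {4, 7, 9}
Tree: B1–B2, B1–B3, B1–B4, B1–B5, B4–B6, B6–B7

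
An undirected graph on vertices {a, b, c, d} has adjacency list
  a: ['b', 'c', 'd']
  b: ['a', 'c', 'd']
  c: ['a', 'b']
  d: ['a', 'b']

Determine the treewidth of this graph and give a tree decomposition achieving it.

Treewidth 2.
Bags: B1 = {a, b, c}  B2 = {a, b, d}
Tree: B1–B2

The largest bag has 3 vertices, giving width 2; this decomposition certifies tw(G) ≤ 2. On the other hand G contains the 3-clique {a, b, d}. A clique must lie in a single bag of any decomposition, so no decomposition can have width below 2. The upper and lower bounds meet at 2, so that is the treewidth.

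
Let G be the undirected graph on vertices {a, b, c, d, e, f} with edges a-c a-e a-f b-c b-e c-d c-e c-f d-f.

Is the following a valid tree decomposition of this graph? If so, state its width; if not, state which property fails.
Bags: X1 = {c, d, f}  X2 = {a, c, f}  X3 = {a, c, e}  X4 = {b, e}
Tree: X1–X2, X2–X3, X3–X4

No — edge (c,b) lies in no bag.

A tree decomposition must satisfy three properties: every vertex lies in some bag; for every edge, both endpoints lie together in some bag; and for every vertex, the bags containing it form a connected subtree. Here edge (c,b) lies in no bag, so the decomposition is invalid.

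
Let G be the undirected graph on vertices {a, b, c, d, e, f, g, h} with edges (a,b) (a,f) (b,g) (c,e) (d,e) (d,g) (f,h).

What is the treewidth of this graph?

1

A width-1 tree decomposition is:
Bags: B1 = {c, e}  B2 = {d, e}  B3 = {d, g}  B4 = {b, g}  B5 = {a, b}  B6 = {a, f}  B7 = {f, h}
Tree: B1–B2, B2–B3, B3–B4, B4–B5, B5–B6, B6–B7
Each bag holds 2 vertices, so the decomposition has width 1, which upper-bounds the treewidth. G has an edge, so its treewidth is at least 1. Hence tw(G) = 1 exactly.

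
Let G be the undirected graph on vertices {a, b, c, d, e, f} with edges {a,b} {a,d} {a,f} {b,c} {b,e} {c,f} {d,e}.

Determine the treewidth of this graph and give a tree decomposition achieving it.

Treewidth 2.
Bags: B1 = {b, c, f}  B2 = {a, b, f}  B3 = {a, b, e}  B4 = {a, d, e}
Tree: B1–B2, B2–B3, B3–B4

Each bag holds 3 vertices, so the decomposition has width 2, which upper-bounds the treewidth. Since c–f–a–b–c is a cycle in G, G is not acyclic. Forests are exactly the graphs of treewidth ≤ 1, so tw(G) ≥ 2. The upper and lower bounds meet at 2, so that is the treewidth.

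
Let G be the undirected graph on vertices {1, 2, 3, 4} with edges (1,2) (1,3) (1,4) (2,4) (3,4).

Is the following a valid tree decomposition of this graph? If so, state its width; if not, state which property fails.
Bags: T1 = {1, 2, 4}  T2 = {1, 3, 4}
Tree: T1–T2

Vertex coverage: the bags together contain {1, 2, 3, 4}, the full vertex set. Edge coverage: each edge of G has both endpoints in at least one bag. Running intersection: for every vertex, the bags containing it form a connected subtree. All three properties hold, so this is a valid tree decomposition of width max|bag| − 1 = 2, and hence tw(G) ≤ 2.

Yes; width 2.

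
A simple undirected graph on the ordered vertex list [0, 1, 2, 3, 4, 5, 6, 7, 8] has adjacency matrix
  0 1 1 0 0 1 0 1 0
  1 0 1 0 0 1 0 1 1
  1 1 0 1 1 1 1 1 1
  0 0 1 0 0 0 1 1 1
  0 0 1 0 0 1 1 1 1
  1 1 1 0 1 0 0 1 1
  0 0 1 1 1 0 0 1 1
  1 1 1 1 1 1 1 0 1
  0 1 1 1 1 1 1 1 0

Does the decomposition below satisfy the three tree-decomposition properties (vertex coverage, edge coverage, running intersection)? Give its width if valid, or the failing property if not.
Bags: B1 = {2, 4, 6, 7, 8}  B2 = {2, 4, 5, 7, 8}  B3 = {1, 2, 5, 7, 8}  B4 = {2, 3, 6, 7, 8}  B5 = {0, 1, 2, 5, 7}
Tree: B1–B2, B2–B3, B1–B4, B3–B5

Yes; width 4.

Checking the three conditions: (i) the bags cover all of {0, 1, 2, 3, 4, 5, 6, 7, 8}; (ii) for each edge, some bag contains both endpoints; (iii) the bags containing any fixed vertex form a subtree. All hold, so the decomposition is valid with width 5 − 1 = 4.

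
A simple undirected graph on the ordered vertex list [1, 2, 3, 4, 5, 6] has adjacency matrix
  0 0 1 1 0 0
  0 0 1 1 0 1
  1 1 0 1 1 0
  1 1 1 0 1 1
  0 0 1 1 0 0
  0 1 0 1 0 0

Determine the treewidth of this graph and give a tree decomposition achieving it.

Treewidth 2.
One such decomposition:
Bags: B1 = {2, 3, 4}  B2 = {3, 4, 5}  B3 = {1, 3, 4}  B4 = {2, 4, 6}
Tree: B1–B2, B1–B3, B1–B4

The largest bag has 3 vertices, giving width 2; this decomposition certifies tw(G) ≤ 2. For the lower bound, the 3 vertices {1, 3, 4} are pairwise adjacent, and any tree decomposition puts a clique entirely inside one bag — forcing width ≥ 2. Therefore the treewidth is 2.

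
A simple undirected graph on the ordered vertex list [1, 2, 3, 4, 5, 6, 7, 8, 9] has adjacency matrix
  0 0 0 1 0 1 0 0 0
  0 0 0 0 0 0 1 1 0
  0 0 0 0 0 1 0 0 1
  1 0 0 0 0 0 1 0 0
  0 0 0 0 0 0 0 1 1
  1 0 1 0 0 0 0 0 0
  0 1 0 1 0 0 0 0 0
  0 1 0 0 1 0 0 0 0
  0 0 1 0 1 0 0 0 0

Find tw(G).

2

A width-2 tree decomposition is:
Bags: B1 = {2, 5, 8}  B2 = {2, 5, 9}  B3 = {2, 3, 9}  B4 = {2, 3, 6}  B5 = {1, 2, 6}  B6 = {1, 2, 4}  B7 = {2, 4, 7}
Tree: B1–B2, B2–B3, B3–B4, B4–B5, B5–B6, B6–B7
Each bag holds 3 vertices, so the decomposition has width 2, which upper-bounds the treewidth. For the lower bound, G contains the cycle 2–8–5–9–3–6–1–4–7–2, so G is not a forest; only forests have treewidth ≤ 1, hence tw(G) ≥ 2. Hence tw(G) = 2 exactly.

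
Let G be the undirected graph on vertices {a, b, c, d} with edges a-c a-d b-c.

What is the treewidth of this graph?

A width-1 tree decomposition is:
Bags: B1 = {a, c}  B2 = {a, d}  B3 = {b, c}
Tree: B1–B2, B1–B3
Each bag holds 2 vertices, so the decomposition has width 1, which upper-bounds the treewidth. G has an edge, so its treewidth is at least 1. Therefore the treewidth is 1.

1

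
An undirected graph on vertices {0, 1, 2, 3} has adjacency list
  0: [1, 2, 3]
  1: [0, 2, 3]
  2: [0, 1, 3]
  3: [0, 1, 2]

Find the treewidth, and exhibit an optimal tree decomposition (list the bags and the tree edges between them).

A single bag containing all 4 vertices is trivially a valid decomposition of width 3. On the other hand G contains the 4-clique {0, 1, 2, 3}. A clique must lie in a single bag of any decomposition, so no decomposition can have width below 3. Therefore the treewidth is 3.

Treewidth 3.
Bags: B1 = {0, 1, 2, 3}
Tree: (single bag)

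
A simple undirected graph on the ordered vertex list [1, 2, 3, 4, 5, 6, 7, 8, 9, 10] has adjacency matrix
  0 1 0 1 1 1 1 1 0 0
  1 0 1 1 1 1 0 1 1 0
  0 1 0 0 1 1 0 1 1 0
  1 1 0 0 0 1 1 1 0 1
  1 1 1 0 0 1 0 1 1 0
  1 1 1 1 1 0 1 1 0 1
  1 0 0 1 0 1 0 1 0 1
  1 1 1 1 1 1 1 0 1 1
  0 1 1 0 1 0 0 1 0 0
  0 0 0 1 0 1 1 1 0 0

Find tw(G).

4

A width-4 tree decomposition is:
Bags: B1 = {1, 2, 5, 6, 8}  B2 = {1, 2, 4, 6, 8}  B3 = {2, 3, 5, 6, 8}  B4 = {1, 4, 6, 7, 8}  B5 = {2, 3, 5, 8, 9}  B6 = {4, 6, 7, 8, 10}
Tree: B1–B2, B1–B3, B2–B4, B3–B5, B4–B6
The largest bag has 5 vertices, giving width 4; this decomposition certifies tw(G) ≤ 4. On the other hand G contains the 5-clique {2, 3, 5, 8, 9}. A clique must lie in a single bag of any decomposition, so no decomposition can have width below 4. The upper and lower bounds meet at 4, so that is the treewidth.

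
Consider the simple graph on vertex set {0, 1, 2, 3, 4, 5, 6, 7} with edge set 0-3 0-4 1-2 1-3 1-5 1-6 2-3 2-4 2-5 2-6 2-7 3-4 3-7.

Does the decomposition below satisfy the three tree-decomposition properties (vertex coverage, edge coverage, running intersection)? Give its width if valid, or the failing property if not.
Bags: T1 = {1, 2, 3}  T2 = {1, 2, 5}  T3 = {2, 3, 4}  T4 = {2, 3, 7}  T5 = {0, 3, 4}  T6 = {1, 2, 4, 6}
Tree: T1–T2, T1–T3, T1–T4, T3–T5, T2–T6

No — bags containing vertex 4 are not connected in the tree.

A tree decomposition must satisfy three properties: every vertex lies in some bag; for every edge, both endpoints lie together in some bag; and for every vertex, the bags containing it form a connected subtree. Here bags containing vertex 4 are not connected in the tree, so the decomposition is invalid.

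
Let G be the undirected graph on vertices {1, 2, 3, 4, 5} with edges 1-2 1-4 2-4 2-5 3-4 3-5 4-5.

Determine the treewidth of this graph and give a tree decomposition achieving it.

The largest bag has 3 vertices, giving width 2; this decomposition certifies tw(G) ≤ 2. Conversely, {1, 2, 4} is a clique of size 3, and the vertices of any clique must share a bag in every tree decomposition; so some bag has ≥ 3 vertices and tw(G) ≥ 2. Therefore the treewidth is 2.

Treewidth 2.
One such decomposition:
Bags: B1 = {2, 4, 5}  B2 = {1, 2, 4}  B3 = {3, 4, 5}
Tree: B1–B2, B1–B3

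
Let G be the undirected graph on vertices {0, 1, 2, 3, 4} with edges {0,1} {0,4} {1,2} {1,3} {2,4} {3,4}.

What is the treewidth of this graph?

2

A width-2 tree decomposition is:
Bags: B1 = {0, 1, 4}  B2 = {1, 3, 4}  B3 = {1, 2, 4}
Tree: B1–B2, B2–B3
Each bag holds 3 vertices, so the decomposition has width 2, which upper-bounds the treewidth. For the lower bound, G contains the cycle 0–4–3–1–0, so G is not a forest; only forests have treewidth ≤ 1, hence tw(G) ≥ 2. Hence tw(G) = 2 exactly.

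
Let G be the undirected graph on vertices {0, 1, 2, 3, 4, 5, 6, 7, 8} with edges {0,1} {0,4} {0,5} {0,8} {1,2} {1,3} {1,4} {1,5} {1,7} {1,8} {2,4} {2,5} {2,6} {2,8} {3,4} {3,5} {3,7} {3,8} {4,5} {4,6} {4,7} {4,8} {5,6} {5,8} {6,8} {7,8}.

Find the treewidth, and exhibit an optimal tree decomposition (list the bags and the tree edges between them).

Every bag has size at most 5, so the width is 5 − 1 = 4 and tw(G) ≤ 4. On the other hand G contains the 5-clique {0, 1, 4, 5, 8}. A clique must lie in a single bag of any decomposition, so no decomposition can have width below 4. Combining the bounds, tw(G) = 4.

Treewidth 4.
One optimal decomposition is:
Bags: B1 = {2, 4, 5, 6, 8}  B2 = {1, 2, 4, 5, 8}  B3 = {1, 3, 4, 5, 8}  B4 = {0, 1, 4, 5, 8}  B5 = {1, 3, 4, 7, 8}
Tree: B1–B2, B2–B3, B3–B4, B3–B5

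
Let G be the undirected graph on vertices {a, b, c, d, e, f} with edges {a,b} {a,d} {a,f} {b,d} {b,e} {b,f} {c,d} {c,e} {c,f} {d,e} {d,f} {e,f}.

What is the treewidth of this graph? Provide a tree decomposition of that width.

Treewidth 3.
One such decomposition:
Bags: B1 = {c, d, e, f}  B2 = {b, d, e, f}  B3 = {a, b, d, f}
Tree: B1–B2, B2–B3

Each bag holds 4 vertices, so the decomposition has width 3, which upper-bounds the treewidth. For the lower bound, the 4 vertices {c, d, e, f} are pairwise adjacent, and any tree decomposition puts a clique entirely inside one bag — forcing width ≥ 3. Combining the bounds, tw(G) = 3.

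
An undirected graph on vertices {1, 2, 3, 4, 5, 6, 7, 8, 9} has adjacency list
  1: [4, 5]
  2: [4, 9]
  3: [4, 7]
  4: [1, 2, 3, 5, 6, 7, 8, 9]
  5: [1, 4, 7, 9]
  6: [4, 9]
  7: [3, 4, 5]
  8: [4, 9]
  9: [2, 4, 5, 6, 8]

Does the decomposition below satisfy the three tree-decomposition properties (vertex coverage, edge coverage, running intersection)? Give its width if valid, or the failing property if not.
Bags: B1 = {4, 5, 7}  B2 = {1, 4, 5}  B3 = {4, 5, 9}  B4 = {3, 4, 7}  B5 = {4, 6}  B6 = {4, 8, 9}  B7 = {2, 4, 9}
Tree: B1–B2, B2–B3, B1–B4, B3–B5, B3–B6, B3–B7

A tree decomposition must satisfy three properties: every vertex lies in some bag; for every edge, both endpoints lie together in some bag; and for every vertex, the bags containing it form a connected subtree. Here edge (9,6) lies in no bag, so the decomposition is invalid.

No — edge (9,6) lies in no bag.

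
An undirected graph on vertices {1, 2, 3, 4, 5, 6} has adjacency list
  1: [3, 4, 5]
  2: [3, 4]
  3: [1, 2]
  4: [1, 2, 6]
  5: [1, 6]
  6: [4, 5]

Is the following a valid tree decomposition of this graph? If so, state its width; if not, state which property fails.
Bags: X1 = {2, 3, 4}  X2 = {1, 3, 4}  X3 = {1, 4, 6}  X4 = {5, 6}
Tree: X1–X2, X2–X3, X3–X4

A tree decomposition must satisfy three properties: every vertex lies in some bag; for every edge, both endpoints lie together in some bag; and for every vertex, the bags containing it form a connected subtree. Here edge (1,5) lies in no bag, so the decomposition is invalid.

No — edge (1,5) lies in no bag.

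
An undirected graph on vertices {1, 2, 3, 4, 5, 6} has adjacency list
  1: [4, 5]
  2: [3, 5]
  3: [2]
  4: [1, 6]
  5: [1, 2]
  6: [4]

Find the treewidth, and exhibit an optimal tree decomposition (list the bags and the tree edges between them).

The largest bag has 2 vertices, giving width 1; this decomposition certifies tw(G) ≤ 1. Since G has at least one edge (e.g. 3–2), it is not an edgeless graph, so tw(G) ≥ 1. Hence tw(G) = 1 exactly.

Treewidth 1.
One such decomposition:
Bags: B1 = {2, 3}  B2 = {2, 5}  B3 = {1, 5}  B4 = {1, 4}  B5 = {4, 6}
Tree: B1–B2, B2–B3, B3–B4, B4–B5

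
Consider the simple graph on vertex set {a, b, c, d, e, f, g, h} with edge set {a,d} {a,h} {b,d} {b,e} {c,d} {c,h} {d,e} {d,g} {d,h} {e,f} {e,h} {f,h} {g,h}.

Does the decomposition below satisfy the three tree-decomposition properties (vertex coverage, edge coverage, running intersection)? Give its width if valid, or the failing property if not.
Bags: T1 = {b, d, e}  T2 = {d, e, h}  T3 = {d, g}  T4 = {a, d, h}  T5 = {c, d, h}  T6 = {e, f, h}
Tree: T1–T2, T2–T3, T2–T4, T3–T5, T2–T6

No — edge (h,g) lies in no bag.

A tree decomposition must satisfy three properties: every vertex lies in some bag; for every edge, both endpoints lie together in some bag; and for every vertex, the bags containing it form a connected subtree. Here edge (h,g) lies in no bag, so the decomposition is invalid.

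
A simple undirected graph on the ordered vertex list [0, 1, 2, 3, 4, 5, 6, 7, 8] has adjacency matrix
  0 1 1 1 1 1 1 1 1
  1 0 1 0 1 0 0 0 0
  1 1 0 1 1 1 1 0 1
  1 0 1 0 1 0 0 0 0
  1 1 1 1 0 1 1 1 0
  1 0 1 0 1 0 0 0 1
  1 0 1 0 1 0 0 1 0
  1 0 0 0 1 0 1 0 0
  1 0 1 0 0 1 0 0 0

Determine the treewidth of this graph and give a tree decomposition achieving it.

Treewidth 3.
One optimal decomposition is:
Bags: B1 = {0, 2, 3, 4}  B2 = {0, 2, 4, 6}  B3 = {0, 2, 4, 5}  B4 = {0, 1, 2, 4}  B5 = {0, 4, 6, 7}  B6 = {0, 2, 5, 8}
Tree: B1–B2, B2–B3, B1–B4, B2–B5, B3–B6

The largest bag has 4 vertices, giving width 3; this decomposition certifies tw(G) ≤ 3. On the other hand G contains the 4-clique {0, 2, 5, 8}. A clique must lie in a single bag of any decomposition, so no decomposition can have width below 3. Therefore the treewidth is 3.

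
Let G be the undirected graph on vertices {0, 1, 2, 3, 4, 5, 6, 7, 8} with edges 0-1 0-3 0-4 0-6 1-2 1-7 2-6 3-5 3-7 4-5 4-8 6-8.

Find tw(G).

A width-3 tree decomposition is:
Bags: B1 = {1, 2, 6, 8}  B2 = {0, 1, 6, 8}  B3 = {0, 1, 4, 8}  B4 = {0, 1, 4, 7}  B5 = {0, 3, 4, 7}  B6 = {3, 4, 5, 7}
Tree: B1–B2, B2–B3, B3–B4, B4–B5, B5–B6
Each bag holds 4 vertices, so the decomposition has width 3, which upper-bounds the treewidth. For the lower bound: the 4 vertex sets {2,6,8}, {1}, {0}, {3,4,5,7} are disjoint, each induces a connected subgraph, and every pair is joined by at least one edge of G. Contracting each set to a single vertex therefore yields K_{4} as a minor, and since treewidth is minor-monotone, tw(G) ≥ tw(K_{4}) = 3. The upper and lower bounds meet at 3, so that is the treewidth.

3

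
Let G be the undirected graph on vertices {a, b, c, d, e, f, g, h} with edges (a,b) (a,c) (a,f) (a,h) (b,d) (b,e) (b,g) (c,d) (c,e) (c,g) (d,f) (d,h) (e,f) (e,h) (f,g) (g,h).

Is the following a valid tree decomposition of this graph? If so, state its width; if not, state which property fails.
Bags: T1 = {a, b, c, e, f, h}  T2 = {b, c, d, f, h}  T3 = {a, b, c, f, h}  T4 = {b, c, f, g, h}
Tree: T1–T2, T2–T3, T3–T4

A tree decomposition must satisfy three properties: every vertex lies in some bag; for every edge, both endpoints lie together in some bag; and for every vertex, the bags containing it form a connected subtree. Here bags containing vertex a are not connected in the tree, so the decomposition is invalid.

No — bags containing vertex a are not connected in the tree.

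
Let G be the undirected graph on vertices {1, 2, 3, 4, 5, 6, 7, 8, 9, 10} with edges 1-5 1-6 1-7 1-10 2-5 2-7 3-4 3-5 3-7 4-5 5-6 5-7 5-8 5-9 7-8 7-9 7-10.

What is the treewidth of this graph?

2

A width-2 tree decomposition is:
Bags: B1 = {3, 5, 7}  B2 = {5, 7, 9}  B3 = {3, 4, 5}  B4 = {1, 5, 7}  B5 = {1, 7, 10}  B6 = {1, 5, 6}  B7 = {2, 5, 7}  B8 = {5, 7, 8}
Tree: B1–B2, B1–B3, B1–B4, B4–B5, B4–B6, B4–B7, B4–B8
Each bag holds 3 vertices, so the decomposition has width 2, which upper-bounds the treewidth. Conversely, {1, 7, 10} is a clique of size 3, and the vertices of any clique must share a bag in every tree decomposition; so some bag has ≥ 3 vertices and tw(G) ≥ 2. The upper and lower bounds meet at 2, so that is the treewidth.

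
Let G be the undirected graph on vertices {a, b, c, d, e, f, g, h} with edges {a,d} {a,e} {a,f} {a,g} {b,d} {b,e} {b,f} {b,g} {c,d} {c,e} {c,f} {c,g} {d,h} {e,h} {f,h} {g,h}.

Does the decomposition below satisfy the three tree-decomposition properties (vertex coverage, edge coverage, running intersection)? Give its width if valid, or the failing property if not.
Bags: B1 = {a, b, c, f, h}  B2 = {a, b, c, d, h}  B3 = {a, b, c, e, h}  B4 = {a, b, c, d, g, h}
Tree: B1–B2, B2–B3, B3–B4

A tree decomposition must satisfy three properties: every vertex lies in some bag; for every edge, both endpoints lie together in some bag; and for every vertex, the bags containing it form a connected subtree. Here bags containing vertex d are not connected in the tree, so the decomposition is invalid.

No — bags containing vertex d are not connected in the tree.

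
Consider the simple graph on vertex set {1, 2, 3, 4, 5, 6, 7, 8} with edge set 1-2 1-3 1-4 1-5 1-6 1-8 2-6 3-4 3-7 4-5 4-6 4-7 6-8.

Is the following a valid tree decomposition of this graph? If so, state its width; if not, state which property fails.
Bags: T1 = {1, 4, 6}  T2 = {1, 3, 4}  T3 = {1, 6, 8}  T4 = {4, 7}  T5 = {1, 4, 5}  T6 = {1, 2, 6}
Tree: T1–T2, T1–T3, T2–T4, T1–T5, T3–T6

A tree decomposition must satisfy three properties: every vertex lies in some bag; for every edge, both endpoints lie together in some bag; and for every vertex, the bags containing it form a connected subtree. Here edge (3,7) lies in no bag, so the decomposition is invalid.

No — edge (3,7) lies in no bag.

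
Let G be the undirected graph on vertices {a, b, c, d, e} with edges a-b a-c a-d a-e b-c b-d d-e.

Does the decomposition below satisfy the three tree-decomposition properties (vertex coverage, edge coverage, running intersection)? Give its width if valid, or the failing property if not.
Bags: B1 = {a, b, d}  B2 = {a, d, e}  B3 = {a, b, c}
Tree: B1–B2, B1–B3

Vertex coverage: the bags together contain {a, b, c, d, e}, the full vertex set. Edge coverage: each edge of G has both endpoints in at least one bag. Running intersection: for every vertex, the bags containing it form a connected subtree. All three properties hold, so this is a valid tree decomposition of width max|bag| − 1 = 2, and hence tw(G) ≤ 2.

Yes; width 2.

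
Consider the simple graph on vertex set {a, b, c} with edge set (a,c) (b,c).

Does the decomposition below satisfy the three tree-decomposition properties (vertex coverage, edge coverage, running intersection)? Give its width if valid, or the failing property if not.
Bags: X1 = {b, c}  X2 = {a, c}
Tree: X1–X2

Every vertex of G appears in some bag (union = {a, b, c}); every edge is covered by a bag; and for each vertex v the set of bags containing v is connected in the bag tree. The decomposition is therefore valid. The largest bag has 2 vertices, so the width is 1.

Yes; width 1.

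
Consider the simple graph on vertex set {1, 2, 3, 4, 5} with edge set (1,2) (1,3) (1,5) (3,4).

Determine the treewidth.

A width-1 tree decomposition is:
Bags: B1 = {1, 2}  B2 = {1, 5}  B3 = {1, 3}  B4 = {3, 4}
Tree: B1–B2, B1–B3, B3–B4
Every bag has size at most 2, so the width is 2 − 1 = 1 and tw(G) ≤ 1. Any graph with an edge has treewidth ≥ 1, and G has the edge 2–1. Therefore the treewidth is 1.

1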